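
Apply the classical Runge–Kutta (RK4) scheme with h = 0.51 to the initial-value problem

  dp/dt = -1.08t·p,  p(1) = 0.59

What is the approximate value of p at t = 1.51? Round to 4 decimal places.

0.2960

RK4: k1 = f(t_n, p_n); k2 = f(t_n + h/2, p_n + (h/2)·k1); k3 = f(t_n + h/2, p_n + (h/2)·k2); k4 = f(t_n + h, p_n + h·k3); p_{n+1} = p_n + (h/6)·(k1 + 2k2 + 2k3 + k4).
t=1.000000, p=0.590000:
  k1 = f(1.000000, 0.590000) = -0.637200
  k2 = f(1.255000, 0.427514) = -0.579452
  k3 = f(1.255000, 0.442240) = -0.599412
  k4 = f(1.510000, 0.284300) = -0.463637
  p ← 0.590000 + (0.51/6)·(k1 + 2k2 + 2k3 + k4) = 0.296022
p(1.51) ≈ 0.2960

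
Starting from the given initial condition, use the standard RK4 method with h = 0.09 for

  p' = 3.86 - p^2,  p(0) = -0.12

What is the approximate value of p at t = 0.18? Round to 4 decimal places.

0.5588

RK4: k1 = f(t_n, p_n); k2 = f(t_n + h/2, p_n + (h/2)·k1); k3 = f(t_n + h/2, p_n + (h/2)·k2); k4 = f(t_n + h, p_n + h·k3); p_{n+1} = p_n + (h/6)·(k1 + 2k2 + 2k3 + k4).
t=0.000000, p=-0.120000:
  k1 = f(0.000000, -0.120000) = 3.845600
  k2 = f(0.045000, 0.053052) = 3.857185
  k3 = f(0.045000, 0.053573) = 3.857130
  k4 = f(0.090000, 0.227142) = 3.808407
  p ← -0.120000 + (0.09/6)·(k1 + 2k2 + 2k3 + k4) = 0.226240
t=0.090000, p=0.226240:
  k1 = f(0.090000, 0.226240) = 3.808816
  k2 = f(0.135000, 0.397636) = 3.701885
  k3 = f(0.135000, 0.392824) = 3.705689
  k4 = f(0.180000, 0.559752) = 3.546678
  p ← 0.226240 + (0.09/6)·(k1 + 2k2 + 2k3 + k4) = 0.558799
p(0.18) ≈ 0.5588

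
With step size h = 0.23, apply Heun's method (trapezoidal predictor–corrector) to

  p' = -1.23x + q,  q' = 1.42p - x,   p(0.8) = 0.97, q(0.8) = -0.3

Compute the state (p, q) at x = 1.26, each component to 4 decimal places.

Heun on (p,q): k1 = f(x_n, state_n); k2 = f(x_n + h, state_n + h·k1); state_{n+1} = state_n + (h/2)·(k1 + k2).
0.800000: (0.970000, -0.300000)
  k1 = (-1.284000, 0.577400)
  predictor → (0.674680, -0.167198)
  k2 = (-1.434098, -0.071954)
  → (0.657419, -0.241874)
1.030000: (0.657419, -0.241874)
  k1 = (-1.508774, -0.096465)
  predictor → (0.310401, -0.264061)
  k2 = (-1.813861, -0.819231)
  → (0.275316, -0.347179)
(p(1.26), q(1.26)) ≈ (0.2753, -0.3472)

0.2753, -0.3472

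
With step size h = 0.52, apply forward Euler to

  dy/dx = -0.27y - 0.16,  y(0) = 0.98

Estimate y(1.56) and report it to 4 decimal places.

Euler: y_{n+1} = y_n + h·f(x_n, y_n).
x=0.000000, y=0.980000: f=-0.424600 → y ← 0.980000 + 0.52·(-0.424600) = 0.759208
x=0.520000, y=0.759208: f=-0.364986 → y ← 0.759208 + 0.52·(-0.364986) = 0.569415
x=1.040000, y=0.569415: f=-0.313742 → y ← 0.569415 + 0.52·(-0.313742) = 0.406269
y(1.56) ≈ 0.4063

0.4063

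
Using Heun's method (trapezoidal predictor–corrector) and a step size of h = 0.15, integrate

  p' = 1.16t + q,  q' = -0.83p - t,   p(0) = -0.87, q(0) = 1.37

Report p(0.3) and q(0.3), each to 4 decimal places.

-0.3817, 1.4854

Heun on (p,q): k1 = f(t_n, state_n); k2 = f(t_n + h, state_n + h·k1); state_{n+1} = state_n + (h/2)·(k1 + k2).
0.000000: (-0.870000, 1.370000)
  k1 = (1.370000, 0.722100)
  predictor → (-0.664500, 1.478315)
  k2 = (1.652315, 0.401535)
  → (-0.643326, 1.454273)
0.150000: (-0.643326, 1.454273)
  k1 = (1.628273, 0.383961)
  predictor → (-0.399085, 1.511867)
  k2 = (1.859867, 0.031241)
  → (-0.381716, 1.485413)
(p(0.3), q(0.3)) ≈ (-0.3817, 1.4854)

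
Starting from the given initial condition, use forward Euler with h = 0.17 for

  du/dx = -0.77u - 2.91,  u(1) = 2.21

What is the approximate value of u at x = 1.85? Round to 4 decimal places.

Euler: u_{n+1} = u_n + h·f(x_n, u_n).
x=1.000000, u=2.210000: f=-4.611700 → u ← 2.210000 + 0.17·(-4.611700) = 1.426011
x=1.170000, u=1.426011: f=-4.008028 → u ← 1.426011 + 0.17·(-4.008028) = 0.744646
x=1.340000, u=0.744646: f=-3.483378 → u ← 0.744646 + 0.17·(-3.483378) = 0.152472
x=1.510000, u=0.152472: f=-3.027403 → u ← 0.152472 + 0.17·(-3.027403) = -0.362187
x=1.680000, u=-0.362187: f=-2.631116 → u ← -0.362187 + 0.17·(-2.631116) = -0.809476
u(1.85) ≈ -0.8095

-0.8095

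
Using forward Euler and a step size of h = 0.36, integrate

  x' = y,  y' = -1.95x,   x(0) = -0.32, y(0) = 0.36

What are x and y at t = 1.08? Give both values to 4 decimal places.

0.2787, 0.7042

Euler on (x,y): x_{n+1} = x_n + h·x', y_{n+1} = y_n + h·y'.
0.000000: (-0.320000, 0.360000); f=(0.360000, 0.624000) → (-0.190400, 0.584640)
0.360000: (-0.190400, 0.584640); f=(0.584640, 0.371280) → (0.020070, 0.718301)
0.720000: (0.020070, 0.718301); f=(0.718301, -0.039137) → (0.278659, 0.704211)
(x(1.08), y(1.08)) ≈ (0.2787, 0.7042)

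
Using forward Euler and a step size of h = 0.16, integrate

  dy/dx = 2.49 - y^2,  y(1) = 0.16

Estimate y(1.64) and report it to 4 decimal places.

Euler: y_{n+1} = y_n + h·f(x_n, y_n).
x=1.000000, y=0.160000: f=2.464400 → y ← 0.160000 + 0.16·2.464400 = 0.554304
x=1.160000, y=0.554304: f=2.182747 → y ← 0.554304 + 0.16·2.182747 = 0.903544
x=1.320000, y=0.903544: f=1.673609 → y ← 0.903544 + 0.16·1.673609 = 1.171321
x=1.480000, y=1.171321: f=1.118007 → y ← 1.171321 + 0.16·1.118007 = 1.350202
y(1.64) ≈ 1.3502

1.3502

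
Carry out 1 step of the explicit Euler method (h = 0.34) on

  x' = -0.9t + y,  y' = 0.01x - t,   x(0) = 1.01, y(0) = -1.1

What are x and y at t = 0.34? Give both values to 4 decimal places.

Euler on (x,y): x_{n+1} = x_n + h·x', y_{n+1} = y_n + h·y'.
0.000000: (1.010000, -1.100000); f=(-1.100000, 0.010100) → (0.636000, -1.096566)
(x(0.34), y(0.34)) ≈ (0.6360, -1.0966)

0.6360, -1.0966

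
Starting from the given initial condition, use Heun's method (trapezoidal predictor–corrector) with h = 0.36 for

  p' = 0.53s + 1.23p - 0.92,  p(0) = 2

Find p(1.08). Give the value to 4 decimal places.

Heun: k1 = f(s_n, p_n); k2 = f(s_n + h, p_n + h·k1); p_{n+1} = p_n + (h/2)·(k1 + k2).
s=0.000000, p=2.000000:
  k1 = f(0.000000, 2.000000) = 1.540000
  k2 = f(0.360000, 2.554400) = 2.412712
  p ← 2.000000 + (0.36/2)·(1.540000 + 2.412712) = 2.711488
s=0.360000, p=2.711488:
  k1 = f(0.360000, 2.711488) = 2.605930
  k2 = f(0.720000, 3.649623) = 3.950636
  p ← 2.711488 + (0.36/2)·(2.605930 + 3.950636) = 3.891670
s=0.720000, p=3.891670:
  k1 = f(0.720000, 3.891670) = 4.248354
  k2 = f(1.080000, 5.421078) = 6.320326
  p ← 3.891670 + (0.36/2)·(4.248354 + 6.320326) = 5.794033
p(1.08) ≈ 5.7940

5.7940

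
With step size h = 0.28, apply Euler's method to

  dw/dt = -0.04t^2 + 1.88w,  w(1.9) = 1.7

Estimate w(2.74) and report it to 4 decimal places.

5.8026

Euler: w_{n+1} = w_n + h·f(t_n, w_n).
t=1.900000, w=1.700000: f=3.051600 → w ← 1.700000 + 0.28·3.051600 = 2.554448
t=2.180000, w=2.554448: f=4.612266 → w ← 2.554448 + 0.28·4.612266 = 3.845883
t=2.460000, w=3.845883: f=6.988195 → w ← 3.845883 + 0.28·6.988195 = 5.802577
w(2.74) ≈ 5.8026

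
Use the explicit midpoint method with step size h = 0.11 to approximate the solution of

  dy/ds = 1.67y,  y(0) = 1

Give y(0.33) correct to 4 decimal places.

Midpoint: k1 = f(s_n, y_n); k2 = f(s_n + h/2, y_n + (h/2)·k1); y_{n+1} = y_n + h·k2.
s=0.000000, y=1.000000:
  k1 = f(0.000000, 1.000000) = 1.670000
  k2 = f(0.055000, 1.091850) = 1.823389
  y ← 1.000000 + 0.11·1.823389 = 1.200573
s=0.110000, y=1.200573:
  k1 = f(0.110000, 1.200573) = 2.004957
  k2 = f(0.165000, 1.310845) = 2.189112
  y ← 1.200573 + 0.11·2.189112 = 1.441375
s=0.220000, y=1.441375:
  k1 = f(0.220000, 1.441375) = 2.407097
  k2 = f(0.275000, 1.573765) = 2.628188
  y ← 1.441375 + 0.11·2.628188 = 1.730476
y(0.33) ≈ 1.7305

1.7305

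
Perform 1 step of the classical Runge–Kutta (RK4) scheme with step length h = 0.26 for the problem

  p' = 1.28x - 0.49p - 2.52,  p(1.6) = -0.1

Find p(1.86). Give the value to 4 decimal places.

RK4: k1 = f(x_n, p_n); k2 = f(x_n + h/2, p_n + (h/2)·k1); k3 = f(x_n + h/2, p_n + (h/2)·k2); k4 = f(x_n + h, p_n + h·k3); p_{n+1} = p_n + (h/6)·(k1 + 2k2 + 2k3 + k4).
x=1.600000, p=-0.100000:
  k1 = f(1.600000, -0.100000) = -0.423000
  k2 = f(1.730000, -0.154990) = -0.229655
  k3 = f(1.730000, -0.129855) = -0.241971
  k4 = f(1.860000, -0.162912) = -0.059373
  p ← -0.100000 + (0.26/6)·(k1 + 2k2 + 2k3 + k4) = -0.161777
p(1.86) ≈ -0.1618

-0.1618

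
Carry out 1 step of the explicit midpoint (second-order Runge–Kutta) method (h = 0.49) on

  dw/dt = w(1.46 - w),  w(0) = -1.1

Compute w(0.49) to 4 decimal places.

-3.9504

Midpoint: k1 = f(t_n, w_n); k2 = f(t_n + h/2, w_n + (h/2)·k1); w_{n+1} = w_n + h·k2.
t=0.000000, w=-1.100000:
  k1 = f(0.000000, -1.100000) = -2.816000
  k2 = f(0.245000, -1.789920) = -5.817097
  w ← -1.100000 + 0.49·(-5.817097) = -3.950377
w(0.49) ≈ -3.9504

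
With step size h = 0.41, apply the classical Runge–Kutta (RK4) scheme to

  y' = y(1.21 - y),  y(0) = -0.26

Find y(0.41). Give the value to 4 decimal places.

-0.4950

RK4: k1 = f(t_n, y_n); k2 = f(t_n + h/2, y_n + (h/2)·k1); k3 = f(t_n + h/2, y_n + (h/2)·k2); k4 = f(t_n + h, y_n + h·k3); y_{n+1} = y_n + (h/6)·(k1 + 2k2 + 2k3 + k4).
t=0.000000, y=-0.260000:
  k1 = f(0.000000, -0.260000) = -0.382200
  k2 = f(0.205000, -0.338351) = -0.523886
  k3 = f(0.205000, -0.367397) = -0.579530
  k4 = f(0.410000, -0.497607) = -0.849718
  y ← -0.260000 + (0.41/6)·(k1 + 2k2 + 2k3 + k4) = -0.494981
y(0.41) ≈ -0.4950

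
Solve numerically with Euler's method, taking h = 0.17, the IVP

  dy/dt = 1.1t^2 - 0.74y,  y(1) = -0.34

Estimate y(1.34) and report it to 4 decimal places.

Euler: y_{n+1} = y_n + h·f(t_n, y_n).
t=1.000000, y=-0.340000: f=1.351600 → y ← -0.340000 + 0.17·1.351600 = -0.110228
t=1.170000, y=-0.110228: f=1.587359 → y ← -0.110228 + 0.17·1.587359 = 0.159623
y(1.34) ≈ 0.1596

0.1596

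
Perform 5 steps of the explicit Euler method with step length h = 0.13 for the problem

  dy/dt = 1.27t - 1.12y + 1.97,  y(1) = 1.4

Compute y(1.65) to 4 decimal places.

Euler: y_{n+1} = y_n + h·f(t_n, y_n).
t=1.000000, y=1.400000: f=1.672000 → y ← 1.400000 + 0.13·1.672000 = 1.617360
t=1.130000, y=1.617360: f=1.593657 → y ← 1.617360 + 0.13·1.593657 = 1.824535
t=1.260000, y=1.824535: f=1.526720 → y ← 1.824535 + 0.13·1.526720 = 2.023009
t=1.390000, y=2.023009: f=1.469530 → y ← 2.023009 + 0.13·1.469530 = 2.214048
t=1.520000, y=2.214048: f=1.420666 → y ← 2.214048 + 0.13·1.420666 = 2.398735
y(1.65) ≈ 2.3987

2.3987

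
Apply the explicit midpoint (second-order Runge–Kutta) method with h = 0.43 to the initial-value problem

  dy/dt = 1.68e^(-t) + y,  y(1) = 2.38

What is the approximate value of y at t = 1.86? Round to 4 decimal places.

6.1064

Midpoint: k1 = f(t_n, y_n); k2 = f(t_n + h/2, y_n + (h/2)·k1); y_{n+1} = y_n + h·k2.
t=1.000000, y=2.380000:
  k1 = f(1.000000, 2.380000) = 2.998037
  k2 = f(1.215000, 3.024578) = 3.523051
  y ← 2.380000 + 0.43·3.523051 = 3.894912
t=1.430000, y=3.894912:
  k1 = f(1.430000, 3.894912) = 4.296951
  k2 = f(1.645000, 4.818756) = 5.143017
  y ← 3.894912 + 0.43·5.143017 = 6.106409
y(1.86) ≈ 6.1064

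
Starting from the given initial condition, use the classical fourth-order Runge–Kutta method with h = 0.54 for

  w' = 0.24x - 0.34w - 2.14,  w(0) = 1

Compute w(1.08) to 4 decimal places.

-1.1174

RK4: k1 = f(x_n, w_n); k2 = f(x_n + h/2, w_n + (h/2)·k1); k3 = f(x_n + h/2, w_n + (h/2)·k2); k4 = f(x_n + h, w_n + h·k3); w_{n+1} = w_n + (h/6)·(k1 + 2k2 + 2k3 + k4).
x=0.000000, w=1.000000:
  k1 = f(0.000000, 1.000000) = -2.480000
  k2 = f(0.270000, 0.330400) = -2.187536
  k3 = f(0.270000, 0.409365) = -2.214384
  k4 = f(0.540000, -0.195767) = -1.943839
  w ← 1.000000 + (0.54/6)·(k1 + 2k2 + 2k3 + k4) = -0.190491
x=0.540000, w=-0.190491:
  k1 = f(0.540000, -0.190491) = -1.945633
  k2 = f(0.810000, -0.715812) = -1.702224
  k3 = f(0.810000, -0.650092) = -1.724569
  k4 = f(1.080000, -1.121758) = -1.499402
  w ← -0.190491 + (0.54/6)·(k1 + 2k2 + 2k3 + k4) = -1.117367
w(1.08) ≈ -1.1174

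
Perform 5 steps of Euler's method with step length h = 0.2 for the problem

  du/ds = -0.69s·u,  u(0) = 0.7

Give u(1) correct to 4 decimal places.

0.5247

Euler: u_{n+1} = u_n + h·f(s_n, u_n).
s=0.000000, u=0.700000: f=0.000000 → u ← 0.700000 + 0.2·0.000000 = 0.700000
s=0.200000, u=0.700000: f=-0.096600 → u ← 0.700000 + 0.2·(-0.096600) = 0.680680
s=0.400000, u=0.680680: f=-0.187868 → u ← 0.680680 + 0.2·(-0.187868) = 0.643106
s=0.600000, u=0.643106: f=-0.266246 → u ← 0.643106 + 0.2·(-0.266246) = 0.589857
s=0.800000, u=0.589857: f=-0.325601 → u ← 0.589857 + 0.2·(-0.325601) = 0.524737
u(1) ≈ 0.5247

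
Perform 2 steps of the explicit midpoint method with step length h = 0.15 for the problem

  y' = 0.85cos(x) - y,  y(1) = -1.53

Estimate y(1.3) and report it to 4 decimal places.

Midpoint: k1 = f(x_n, y_n); k2 = f(x_n + h/2, y_n + (h/2)·k1); y_{n+1} = y_n + h·k2.
x=1.000000, y=-1.530000:
  k1 = f(1.000000, -1.530000) = 1.989257
  k2 = f(1.075000, -1.380806) = 1.785178
  y ← -1.530000 + 0.15·1.785178 = -1.262223
x=1.150000, y=-1.262223:
  k1 = f(1.150000, -1.262223) = 1.609438
  k2 = f(1.225000, -1.141515) = 1.429620
  y ← -1.262223 + 0.15·1.429620 = -1.047780
y(1.3) ≈ -1.0478

-1.0478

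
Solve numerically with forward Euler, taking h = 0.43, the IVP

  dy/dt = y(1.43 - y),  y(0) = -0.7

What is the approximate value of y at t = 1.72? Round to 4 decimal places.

-44.4489

Euler: y_{n+1} = y_n + h·f(t_n, y_n).
t=0.000000, y=-0.700000: f=-1.491000 → y ← -0.700000 + 0.43·(-1.491000) = -1.341130
t=0.430000, y=-1.341130: f=-3.716446 → y ← -1.341130 + 0.43·(-3.716446) = -2.939202
t=0.860000, y=-2.939202: f=-12.841964 → y ← -2.939202 + 0.43·(-12.841964) = -8.461246
t=1.290000, y=-8.461246: f=-83.692270 → y ← -8.461246 + 0.43·(-83.692270) = -44.448923
y(1.72) ≈ -44.4489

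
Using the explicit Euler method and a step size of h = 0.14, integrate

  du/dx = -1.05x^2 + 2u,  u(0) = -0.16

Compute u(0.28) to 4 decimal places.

-0.2650

Euler: u_{n+1} = u_n + h·f(x_n, u_n).
x=0.000000, u=-0.160000: f=-0.320000 → u ← -0.160000 + 0.14·(-0.320000) = -0.204800
x=0.140000, u=-0.204800: f=-0.430180 → u ← -0.204800 + 0.14·(-0.430180) = -0.265025
u(0.28) ≈ -0.2650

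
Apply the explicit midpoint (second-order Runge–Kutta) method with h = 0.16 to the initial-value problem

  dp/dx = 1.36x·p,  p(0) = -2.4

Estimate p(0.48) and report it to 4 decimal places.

-2.8031

Midpoint: k1 = f(x_n, p_n); k2 = f(x_n + h/2, p_n + (h/2)·k1); p_{n+1} = p_n + h·k2.
x=0.000000, p=-2.400000:
  k1 = f(0.000000, -2.400000) = 0.000000
  k2 = f(0.080000, -2.400000) = -0.261120
  p ← -2.400000 + 0.16·(-0.261120) = -2.441779
x=0.160000, p=-2.441779:
  k1 = f(0.160000, -2.441779) = -0.531331
  k2 = f(0.240000, -2.484286) = -0.810871
  p ← -2.441779 + 0.16·(-0.810871) = -2.571519
x=0.320000, p=-2.571519:
  k1 = f(0.320000, -2.571519) = -1.119125
  k2 = f(0.400000, -2.661049) = -1.447610
  p ← -2.571519 + 0.16·(-1.447610) = -2.803136
p(0.48) ≈ -2.8031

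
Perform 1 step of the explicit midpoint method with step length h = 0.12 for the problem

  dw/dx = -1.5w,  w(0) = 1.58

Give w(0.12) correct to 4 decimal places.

Midpoint: k1 = f(x_n, w_n); k2 = f(x_n + h/2, w_n + (h/2)·k1); w_{n+1} = w_n + h·k2.
x=0.000000, w=1.580000:
  k1 = f(0.000000, 1.580000) = -2.370000
  k2 = f(0.060000, 1.437800) = -2.156700
  w ← 1.580000 + 0.12·(-2.156700) = 1.321196
w(0.12) ≈ 1.3212

1.3212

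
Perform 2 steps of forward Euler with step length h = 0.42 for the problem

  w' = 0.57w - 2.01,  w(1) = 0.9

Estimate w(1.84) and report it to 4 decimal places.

Euler: w_{n+1} = w_n + h·f(s_n, w_n).
s=1.000000, w=0.900000: f=-1.497000 → w ← 0.900000 + 0.42·(-1.497000) = 0.271260
s=1.420000, w=0.271260: f=-1.855382 → w ← 0.271260 + 0.42·(-1.855382) = -0.508000
w(1.84) ≈ -0.5080

-0.5080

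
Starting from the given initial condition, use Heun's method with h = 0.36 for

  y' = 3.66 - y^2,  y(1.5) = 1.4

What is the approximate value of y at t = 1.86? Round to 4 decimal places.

Heun: k1 = f(t_n, y_n); k2 = f(t_n + h, y_n + h·k1); y_{n+1} = y_n + (h/2)·(k1 + k2).
t=1.500000, y=1.400000:
  k1 = f(1.500000, 1.400000) = 1.700000
  k2 = f(1.860000, 2.012000) = -0.388144
  y ← 1.400000 + (0.36/2)·(1.700000 + (-0.388144)) = 1.636134
y(1.86) ≈ 1.6361

1.6361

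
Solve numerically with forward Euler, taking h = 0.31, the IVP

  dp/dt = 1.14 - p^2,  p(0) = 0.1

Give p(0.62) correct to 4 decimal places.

Euler: p_{n+1} = p_n + h·f(t_n, p_n).
t=0.000000, p=0.100000: f=1.130000 → p ← 0.100000 + 0.31·1.130000 = 0.450300
t=0.310000, p=0.450300: f=0.937230 → p ← 0.450300 + 0.31·0.937230 = 0.740841
p(0.62) ≈ 0.7408

0.7408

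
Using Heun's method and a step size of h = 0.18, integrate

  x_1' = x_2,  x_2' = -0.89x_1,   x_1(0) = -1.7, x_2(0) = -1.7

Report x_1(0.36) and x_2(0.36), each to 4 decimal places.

Heun on (x_1,x_2): k1 = f(t_n, state_n); k2 = f(t_n + h, state_n + h·k1); state_{n+1} = state_n + (h/2)·(k1 + k2).
0.000000: (-1.700000, -1.700000)
  k1 = (-1.700000, 1.513000)
  predictor → (-2.006000, -1.427660)
  k2 = (-1.427660, 1.785340)
  → (-1.981489, -1.403149)
0.180000: (-1.981489, -1.403149)
  k1 = (-1.403149, 1.763526)
  predictor → (-2.234056, -1.085715)
  k2 = (-1.085715, 1.988310)
  → (-2.205487, -1.065484)
(x_1(0.36), x_2(0.36)) ≈ (-2.2055, -1.0655)

-2.2055, -1.0655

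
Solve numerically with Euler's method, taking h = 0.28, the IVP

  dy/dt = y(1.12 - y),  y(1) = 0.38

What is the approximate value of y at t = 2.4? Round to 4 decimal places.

Euler: y_{n+1} = y_n + h·f(t_n, y_n).
t=1.000000, y=0.380000: f=0.281200 → y ← 0.380000 + 0.28·0.281200 = 0.458736
t=1.280000, y=0.458736: f=0.303346 → y ← 0.458736 + 0.28·0.303346 = 0.543673
t=1.560000, y=0.543673: f=0.313333 → y ← 0.543673 + 0.28·0.313333 = 0.631406
t=1.840000, y=0.631406: f=0.308501 → y ← 0.631406 + 0.28·0.308501 = 0.717786
t=2.120000, y=0.717786: f=0.288703 → y ← 0.717786 + 0.28·0.288703 = 0.798623
y(2.4) ≈ 0.7986

0.7986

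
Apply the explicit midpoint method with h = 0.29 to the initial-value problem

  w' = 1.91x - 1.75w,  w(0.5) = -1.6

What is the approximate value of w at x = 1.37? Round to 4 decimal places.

Midpoint: k1 = f(x_n, w_n); k2 = f(x_n + h/2, w_n + (h/2)·k1); w_{n+1} = w_n + h·k2.
x=0.500000, w=-1.600000:
  k1 = f(0.500000, -1.600000) = 3.755000
  k2 = f(0.645000, -1.055525) = 3.079119
  w ← -1.600000 + 0.29·3.079119 = -0.707056
x=0.790000, w=-0.707056:
  k1 = f(0.790000, -0.707056) = 2.746247
  k2 = f(0.935000, -0.308850) = 2.326337
  w ← -0.707056 + 0.29·2.326337 = -0.032418
x=1.080000, w=-0.032418:
  k1 = f(1.080000, -0.032418) = 2.119531
  k2 = f(1.225000, 0.274914) = 1.858650
  w ← -0.032418 + 0.29·1.858650 = 0.506591
w(1.37) ≈ 0.5066

0.5066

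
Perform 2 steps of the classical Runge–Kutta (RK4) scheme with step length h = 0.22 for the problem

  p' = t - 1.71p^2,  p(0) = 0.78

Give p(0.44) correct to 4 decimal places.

0.5659

RK4: k1 = f(t_n, p_n); k2 = f(t_n + h/2, p_n + (h/2)·k1); k3 = f(t_n + h/2, p_n + (h/2)·k2); k4 = f(t_n + h, p_n + h·k3); p_{n+1} = p_n + (h/6)·(k1 + 2k2 + 2k3 + k4).
t=0.000000, p=0.780000:
  k1 = f(0.000000, 0.780000) = -1.040364
  k2 = f(0.110000, 0.665560) = -0.647479
  k3 = f(0.110000, 0.708777) = -0.749045
  k4 = f(0.220000, 0.615210) = -0.427207
  p ← 0.780000 + (0.22/6)·(k1 + 2k2 + 2k3 + k4) = 0.623777
t=0.220000, p=0.623777:
  k1 = f(0.220000, 0.623777) = -0.445358
  k2 = f(0.330000, 0.574788) = -0.234952
  k3 = f(0.330000, 0.597933) = -0.281365
  k4 = f(0.440000, 0.561877) = -0.099857
  p ← 0.623777 + (0.22/6)·(k1 + 2k2 + 2k3 + k4) = 0.565923
p(0.44) ≈ 0.5659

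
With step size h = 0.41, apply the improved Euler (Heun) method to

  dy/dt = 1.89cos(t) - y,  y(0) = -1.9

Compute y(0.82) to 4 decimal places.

Heun: k1 = f(t_n, y_n); k2 = f(t_n + h, y_n + h·k1); y_{n+1} = y_n + (h/2)·(k1 + k2).
t=0.000000, y=-1.900000:
  k1 = f(0.000000, -1.900000) = 3.790000
  k2 = f(0.410000, -0.346100) = 2.079458
  y ← -1.900000 + (0.41/2)·(3.790000 + 2.079458) = -0.696761
t=0.410000, y=-0.696761:
  k1 = f(0.410000, -0.696761) = 2.430119
  k2 = f(0.820000, 0.299588) = 0.989810
  y ← -0.696761 + (0.41/2)·(2.430119 + 0.989810) = 0.004325
y(0.82) ≈ 0.0043

0.0043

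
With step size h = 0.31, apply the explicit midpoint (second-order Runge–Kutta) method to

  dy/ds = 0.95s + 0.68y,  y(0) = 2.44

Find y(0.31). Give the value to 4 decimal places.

Midpoint: k1 = f(s_n, y_n); k2 = f(s_n + h/2, y_n + (h/2)·k1); y_{n+1} = y_n + h·k2.
s=0.000000, y=2.440000:
  k1 = f(0.000000, 2.440000) = 1.659200
  k2 = f(0.155000, 2.697176) = 1.981330
  y ← 2.440000 + 0.31·1.981330 = 3.054212
y(0.31) ≈ 3.0542

3.0542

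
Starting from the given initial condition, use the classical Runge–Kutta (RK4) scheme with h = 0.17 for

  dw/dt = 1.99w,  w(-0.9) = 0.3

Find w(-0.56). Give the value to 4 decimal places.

RK4: k1 = f(t_n, w_n); k2 = f(t_n + h/2, w_n + (h/2)·k1); k3 = f(t_n + h/2, w_n + (h/2)·k2); k4 = f(t_n + h, w_n + h·k3); w_{n+1} = w_n + (h/6)·(k1 + 2k2 + 2k3 + k4).
t=-0.900000, w=0.300000:
  k1 = f(-0.900000, 0.300000) = 0.597000
  k2 = f(-0.815000, 0.350745) = 0.697983
  k3 = f(-0.815000, 0.359329) = 0.715064
  k4 = f(-0.730000, 0.421561) = 0.838906
  w ← 0.300000 + (0.17/6)·(k1 + 2k2 + 2k3 + k4) = 0.420757
t=-0.730000, w=0.420757:
  k1 = f(-0.730000, 0.420757) = 0.837306
  k2 = f(-0.645000, 0.491928) = 0.978936
  k3 = f(-0.645000, 0.503966) = 1.002893
  k4 = f(-0.560000, 0.591248) = 1.176584
  w ← 0.420757 + (0.17/6)·(k1 + 2k2 + 2k3 + k4) = 0.590120
w(-0.56) ≈ 0.5901

0.5901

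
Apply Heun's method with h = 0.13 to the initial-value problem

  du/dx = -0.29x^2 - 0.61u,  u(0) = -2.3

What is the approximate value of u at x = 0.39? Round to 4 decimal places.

-1.8193

Heun: k1 = f(x_n, u_n); k2 = f(x_n + h, u_n + h·k1); u_{n+1} = u_n + (h/2)·(k1 + k2).
x=0.000000, u=-2.300000:
  k1 = f(0.000000, -2.300000) = 1.403000
  k2 = f(0.130000, -2.117610) = 1.286841
  u ← -2.300000 + (0.13/2)·(1.403000 + 1.286841) = -2.125160
x=0.130000, u=-2.125160:
  k1 = f(0.130000, -2.125160) = 1.291447
  k2 = f(0.260000, -1.957272) = 1.174332
  u ← -2.125160 + (0.13/2)·(1.291447 + 1.174332) = -1.964885
x=0.260000, u=-1.964885:
  k1 = f(0.260000, -1.964885) = 1.178976
  k2 = f(0.390000, -1.811618) = 1.060978
  u ← -1.964885 + (0.13/2)·(1.178976 + 1.060978) = -1.819288
u(0.39) ≈ -1.8193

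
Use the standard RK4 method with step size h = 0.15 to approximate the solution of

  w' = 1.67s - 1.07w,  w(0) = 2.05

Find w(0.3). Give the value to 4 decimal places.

1.5548

RK4: k1 = f(s_n, w_n); k2 = f(s_n + h/2, w_n + (h/2)·k1); k3 = f(s_n + h/2, w_n + (h/2)·k2); k4 = f(s_n + h, w_n + h·k3); w_{n+1} = w_n + (h/6)·(k1 + 2k2 + 2k3 + k4).
s=0.000000, w=2.050000:
  k1 = f(0.000000, 2.050000) = -2.193500
  k2 = f(0.075000, 1.885487) = -1.892222
  k3 = f(0.075000, 1.908083) = -1.916399
  k4 = f(0.150000, 1.762540) = -1.635418
  w ← 2.050000 + (0.15/6)·(k1 + 2k2 + 2k3 + k4) = 1.763846
s=0.150000, w=1.763846:
  k1 = f(0.150000, 1.763846) = -1.636815
  k2 = f(0.225000, 1.641085) = -1.380211
  k3 = f(0.225000, 1.660330) = -1.400803
  k4 = f(0.300000, 1.553726) = -1.161486
  w ← 1.763846 + (0.15/6)·(k1 + 2k2 + 2k3 + k4) = 1.554838
w(0.3) ≈ 1.5548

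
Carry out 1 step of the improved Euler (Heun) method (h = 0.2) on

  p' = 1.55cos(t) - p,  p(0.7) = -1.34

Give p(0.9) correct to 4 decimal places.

-0.9076

Heun: k1 = f(t_n, p_n); k2 = f(t_n + h, p_n + h·k1); p_{n+1} = p_n + (h/2)·(k1 + k2).
t=0.700000, p=-1.340000:
  k1 = f(0.700000, -1.340000) = 2.525505
  k2 = f(0.900000, -0.834899) = 1.798394
  p ← -1.340000 + (0.2/2)·(2.525505 + 1.798394) = -0.907610
p(0.9) ≈ -0.9076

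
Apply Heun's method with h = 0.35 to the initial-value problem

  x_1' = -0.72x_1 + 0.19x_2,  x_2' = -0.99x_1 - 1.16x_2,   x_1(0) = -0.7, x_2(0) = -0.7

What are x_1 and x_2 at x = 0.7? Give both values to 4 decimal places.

-0.4506, -0.0690

Heun on (x_1,x_2): k1 = f(x_n, state_n); k2 = f(x_n + h, state_n + h·k1); state_{n+1} = state_n + (h/2)·(k1 + k2).
0.000000: (-0.700000, -0.700000)
  k1 = (0.371000, 1.505000)
  predictor → (-0.570150, -0.173250)
  k2 = (0.377590, 0.765418)
  → (-0.568997, -0.302677)
0.350000: (-0.568997, -0.302677)
  k1 = (0.352169, 0.914412)
  predictor → (-0.445738, 0.017367)
  k2 = (0.324231, 0.421134)
  → (-0.450627, -0.068956)
(x_1(0.7), x_2(0.7)) ≈ (-0.4506, -0.0690)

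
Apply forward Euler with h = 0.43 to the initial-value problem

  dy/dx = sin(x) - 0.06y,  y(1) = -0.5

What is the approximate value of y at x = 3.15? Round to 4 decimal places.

1.1631

Euler: y_{n+1} = y_n + h·f(x_n, y_n).
x=1.000000, y=-0.500000: f=0.871471 → y ← -0.500000 + 0.43·0.871471 = -0.125267
x=1.430000, y=-0.125267: f=0.997621 → y ← -0.125267 + 0.43·0.997621 = 0.303709
x=1.860000, y=0.303709: f=0.940249 → y ← 0.303709 + 0.43·0.940249 = 0.708016
x=2.290000, y=0.708016: f=0.709850 → y ← 0.708016 + 0.43·0.709850 = 1.013252
x=2.720000, y=1.013252: f=0.348419 → y ← 1.013252 + 0.43·0.348419 = 1.163072
y(3.15) ≈ 1.1631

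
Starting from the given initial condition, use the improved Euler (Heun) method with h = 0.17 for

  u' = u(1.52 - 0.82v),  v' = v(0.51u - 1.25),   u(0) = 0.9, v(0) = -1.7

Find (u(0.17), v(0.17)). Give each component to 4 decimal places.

1.4348, -1.5152

Heun on (u,v): k1 = f(s_n, state_n); k2 = f(s_n + h, state_n + h·k1); state_{n+1} = state_n + (h/2)·(k1 + k2).
0.000000: (0.900000, -1.700000)
  k1 = (2.622600, 1.344700)
  predictor → (1.345842, -1.471401)
  k2 = (3.669504, 0.829312)
  → (1.434829, -1.515209)
(u(0.17), v(0.17)) ≈ (1.4348, -1.5152)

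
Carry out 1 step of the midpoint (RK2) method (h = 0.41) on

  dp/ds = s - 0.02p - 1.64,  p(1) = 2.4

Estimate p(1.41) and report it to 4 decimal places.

Midpoint: k1 = f(s_n, p_n); k2 = f(s_n + h/2, p_n + (h/2)·k1); p_{n+1} = p_n + h·k2.
s=1.000000, p=2.400000:
  k1 = f(1.000000, 2.400000) = -0.688000
  k2 = f(1.205000, 2.258960) = -0.480179
  p ← 2.400000 + 0.41·(-0.480179) = 2.203127
p(1.41) ≈ 2.2031

2.2031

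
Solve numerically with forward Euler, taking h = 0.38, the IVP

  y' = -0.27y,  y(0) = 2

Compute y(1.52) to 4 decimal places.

1.2971

Euler: y_{n+1} = y_n + h·f(t_n, y_n).
t=0.000000, y=2.000000: f=-0.540000 → y ← 2.000000 + 0.38·(-0.540000) = 1.794800
t=0.380000, y=1.794800: f=-0.484596 → y ← 1.794800 + 0.38·(-0.484596) = 1.610654
t=0.760000, y=1.610654: f=-0.434876 → y ← 1.610654 + 0.38·(-0.434876) = 1.445400
t=1.140000, y=1.445400: f=-0.390258 → y ← 1.445400 + 0.38·(-0.390258) = 1.297102
y(1.52) ≈ 1.2971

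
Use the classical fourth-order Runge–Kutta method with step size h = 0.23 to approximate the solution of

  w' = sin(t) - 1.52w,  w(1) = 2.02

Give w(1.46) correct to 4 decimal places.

RK4: k1 = f(t_n, w_n); k2 = f(t_n + h/2, w_n + (h/2)·k1); k3 = f(t_n + h/2, w_n + (h/2)·k2); k4 = f(t_n + h, w_n + h·k3); w_{n+1} = w_n + (h/6)·(k1 + 2k2 + 2k3 + k4).
t=1.000000, w=2.020000:
  k1 = f(1.000000, 2.020000) = -2.228929
  k2 = f(1.115000, 1.763673) = -1.782872
  k3 = f(1.115000, 1.814970) = -1.860843
  k4 = f(1.230000, 1.592006) = -1.477360
  w ← 2.020000 + (0.23/6)·(k1 + 2k2 + 2k3 + k4) = 1.598574
t=1.230000, w=1.598574:
  k1 = f(1.230000, 1.598574) = -1.487344
  k2 = f(1.345000, 1.427530) = -1.195229
  k3 = f(1.345000, 1.461123) = -1.246290
  k4 = f(1.460000, 1.311927) = -1.000261
  w ← 1.598574 + (0.23/6)·(k1 + 2k2 + 2k3 + k4) = 1.316033
w(1.46) ≈ 1.3160

1.3160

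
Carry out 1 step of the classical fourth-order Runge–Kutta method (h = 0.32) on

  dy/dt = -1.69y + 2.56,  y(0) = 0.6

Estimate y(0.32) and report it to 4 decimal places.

0.9818

RK4: k1 = f(t_n, y_n); k2 = f(t_n + h/2, y_n + (h/2)·k1); k3 = f(t_n + h/2, y_n + (h/2)·k2); k4 = f(t_n + h, y_n + h·k3); y_{n+1} = y_n + (h/6)·(k1 + 2k2 + 2k3 + k4).
t=0.000000, y=0.600000:
  k1 = f(0.000000, 0.600000) = 1.546000
  k2 = f(0.160000, 0.847360) = 1.127962
  k3 = f(0.160000, 0.780474) = 1.240999
  k4 = f(0.320000, 0.997120) = 0.874868
  y ← 0.600000 + (0.32/6)·(k1 + 2k2 + 2k3 + k4) = 0.981802
y(0.32) ≈ 0.9818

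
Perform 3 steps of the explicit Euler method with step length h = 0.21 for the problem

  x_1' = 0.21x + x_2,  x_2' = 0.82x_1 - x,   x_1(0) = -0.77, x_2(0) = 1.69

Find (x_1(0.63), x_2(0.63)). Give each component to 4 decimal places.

Euler on (x_1,x_2): x_1_{n+1} = x_1_n + h·x_1', x_2_{n+1} = x_2_n + h·x_2'.
0.000000: (-0.770000, 1.690000); f=(1.690000, -0.631400) → (-0.415100, 1.557406)
0.210000: (-0.415100, 1.557406); f=(1.601506, -0.550382) → (-0.078784, 1.441826)
0.420000: (-0.078784, 1.441826); f=(1.530026, -0.484603) → (0.242522, 1.340059)
(x_1(0.63), x_2(0.63)) ≈ (0.2425, 1.3401)

0.2425, 1.3401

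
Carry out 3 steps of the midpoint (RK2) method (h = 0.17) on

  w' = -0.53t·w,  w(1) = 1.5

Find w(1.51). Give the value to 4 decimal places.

1.0678

Midpoint: k1 = f(t_n, w_n); k2 = f(t_n + h/2, w_n + (h/2)·k1); w_{n+1} = w_n + h·k2.
t=1.000000, w=1.500000:
  k1 = f(1.000000, 1.500000) = -0.795000
  k2 = f(1.085000, 1.432425) = -0.823716
  w ← 1.500000 + 0.17·(-0.823716) = 1.359968
t=1.170000, w=1.359968:
  k1 = f(1.170000, 1.359968) = -0.843316
  k2 = f(1.255000, 1.288286) = -0.856904
  w ← 1.359968 + 0.17·(-0.856904) = 1.214295
t=1.340000, w=1.214295:
  k1 = f(1.340000, 1.214295) = -0.862392
  k2 = f(1.425000, 1.140991) = -0.861734
  w ← 1.214295 + 0.17·(-0.861734) = 1.067800
w(1.51) ≈ 1.0678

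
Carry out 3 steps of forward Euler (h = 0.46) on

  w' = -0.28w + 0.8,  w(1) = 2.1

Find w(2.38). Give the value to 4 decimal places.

2.3565

Euler: w_{n+1} = w_n + h·f(s_n, w_n).
s=1.000000, w=2.100000: f=0.212000 → w ← 2.100000 + 0.46·0.212000 = 2.197520
s=1.460000, w=2.197520: f=0.184694 → w ← 2.197520 + 0.46·0.184694 = 2.282479
s=1.920000, w=2.282479: f=0.160906 → w ← 2.282479 + 0.46·0.160906 = 2.356496
w(2.38) ≈ 2.3565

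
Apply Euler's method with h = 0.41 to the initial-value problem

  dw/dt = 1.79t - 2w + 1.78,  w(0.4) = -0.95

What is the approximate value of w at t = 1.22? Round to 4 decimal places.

Euler: w_{n+1} = w_n + h·f(t_n, w_n).
t=0.400000, w=-0.950000: f=4.396000 → w ← -0.950000 + 0.41·4.396000 = 0.852360
t=0.810000, w=0.852360: f=1.525180 → w ← 0.852360 + 0.41·1.525180 = 1.477684
w(1.22) ≈ 1.4777

1.4777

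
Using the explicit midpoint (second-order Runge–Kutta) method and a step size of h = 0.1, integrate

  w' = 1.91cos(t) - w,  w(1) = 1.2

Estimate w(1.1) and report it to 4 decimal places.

Midpoint: k1 = f(t_n, w_n); k2 = f(t_n + h/2, w_n + (h/2)·k1); w_{n+1} = w_n + h·k2.
t=1.000000, w=1.200000:
  k1 = f(1.000000, 1.200000) = -0.168023
  k2 = f(1.050000, 1.191599) = -0.241238
  w ← 1.200000 + 0.1·(-0.241238) = 1.175876
w(1.1) ≈ 1.1759

1.1759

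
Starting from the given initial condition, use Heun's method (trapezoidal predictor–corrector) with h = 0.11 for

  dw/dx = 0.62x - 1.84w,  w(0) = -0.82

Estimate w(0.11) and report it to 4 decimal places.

-0.6671

Heun: k1 = f(x_n, w_n); k2 = f(x_n + h, w_n + h·k1); w_{n+1} = w_n + (h/2)·(k1 + k2).
x=0.000000, w=-0.820000:
  k1 = f(0.000000, -0.820000) = 1.508800
  k2 = f(0.110000, -0.654032) = 1.271619
  w ← -0.820000 + (0.11/2)·(1.508800 + 1.271619) = -0.667077
w(0.11) ≈ -0.6671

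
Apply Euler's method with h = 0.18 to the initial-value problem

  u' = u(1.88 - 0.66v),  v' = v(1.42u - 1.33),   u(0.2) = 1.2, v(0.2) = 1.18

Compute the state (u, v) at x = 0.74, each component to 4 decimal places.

1.9992, 1.7014

Euler on (u,v): u_{n+1} = u_n + h·u', v_{n+1} = v_n + h·v'.
0.200000: (1.200000, 1.180000); f=(1.321440, 0.441320) → (1.437859, 1.259438)
0.380000: (1.437859, 1.259438); f=(1.507985, 0.896417) → (1.709297, 1.420793)
0.560000: (1.709297, 1.420793); f=(1.610630, 1.558895) → (1.999210, 1.701394)
(u(0.74), v(0.74)) ≈ (1.9992, 1.7014)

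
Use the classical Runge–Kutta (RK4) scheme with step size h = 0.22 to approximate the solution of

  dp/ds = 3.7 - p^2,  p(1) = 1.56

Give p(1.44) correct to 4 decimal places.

RK4: k1 = f(s_n, p_n); k2 = f(s_n + h/2, p_n + (h/2)·k1); k3 = f(s_n + h/2, p_n + (h/2)·k2); k4 = f(s_n + h, p_n + h·k3); p_{n+1} = p_n + (h/6)·(k1 + 2k2 + 2k3 + k4).
s=1.000000, p=1.560000:
  k1 = f(1.000000, 1.560000) = 1.266400
  k2 = f(1.110000, 1.699304) = 0.812366
  k3 = f(1.110000, 1.649360) = 0.979611
  k4 = f(1.220000, 1.775514) = 0.547549
  p ← 1.560000 + (0.22/6)·(k1 + 2k2 + 2k3 + k4) = 1.757923
s=1.220000, p=1.757923:
  k1 = f(1.220000, 1.757923) = 0.609706
  k2 = f(1.330000, 1.824991) = 0.369409
  k3 = f(1.330000, 1.798558) = 0.465189
  k4 = f(1.440000, 1.860265) = 0.239415
  p ← 1.757923 + (0.22/6)·(k1 + 2k2 + 2k3 + k4) = 1.850261
p(1.44) ≈ 1.8503

1.8503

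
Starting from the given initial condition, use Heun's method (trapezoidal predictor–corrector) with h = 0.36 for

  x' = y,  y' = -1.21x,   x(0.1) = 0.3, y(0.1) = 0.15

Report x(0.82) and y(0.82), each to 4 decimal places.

0.3073, -0.1370

Heun on (x,y): k1 = f(s_n, state_n); k2 = f(s_n + h, state_n + h·k1); state_{n+1} = state_n + (h/2)·(k1 + k2).
0.100000: (0.300000, 0.150000)
  k1 = (0.150000, -0.363000)
  predictor → (0.354000, 0.019320)
  k2 = (0.019320, -0.428340)
  → (0.330478, 0.007559)
0.460000: (0.330478, 0.007559)
  k1 = (0.007559, -0.399878)
  predictor → (0.333199, -0.136397)
  k2 = (-0.136397, -0.403171)
  → (0.307287, -0.136990)
(x(0.82), y(0.82)) ≈ (0.3073, -0.1370)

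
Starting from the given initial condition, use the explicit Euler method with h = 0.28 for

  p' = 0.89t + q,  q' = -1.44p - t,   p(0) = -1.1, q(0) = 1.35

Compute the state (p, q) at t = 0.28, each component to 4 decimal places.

Euler on (p,q): p_{n+1} = p_n + h·p', q_{n+1} = q_n + h·q'.
0.000000: (-1.100000, 1.350000); f=(1.350000, 1.584000) → (-0.722000, 1.793520)
(p(0.28), q(0.28)) ≈ (-0.7220, 1.7935)

-0.7220, 1.7935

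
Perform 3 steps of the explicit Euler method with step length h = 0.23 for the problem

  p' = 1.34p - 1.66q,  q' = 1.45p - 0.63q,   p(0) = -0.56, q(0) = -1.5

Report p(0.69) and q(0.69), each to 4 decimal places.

Euler on (p,q): p_{n+1} = p_n + h·p', q_{n+1} = q_n + h·q'.
0.000000: (-0.560000, -1.500000); f=(1.739600, 0.133000) → (-0.159892, -1.469410)
0.230000: (-0.159892, -1.469410); f=(2.224965, 0.693885) → (0.351850, -1.309816)
0.460000: (0.351850, -1.309816); f=(2.645774, 1.335367) → (0.960378, -1.002682)
(p(0.69), q(0.69)) ≈ (0.9604, -1.0027)

0.9604, -1.0027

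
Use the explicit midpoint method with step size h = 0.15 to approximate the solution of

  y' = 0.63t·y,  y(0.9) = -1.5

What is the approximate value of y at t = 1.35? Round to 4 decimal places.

Midpoint: k1 = f(t_n, y_n); k2 = f(t_n + h/2, y_n + (h/2)·k1); y_{n+1} = y_n + h·k2.
t=0.900000, y=-1.500000:
  k1 = f(0.900000, -1.500000) = -0.850500
  k2 = f(0.975000, -1.563788) = -0.960556
  y ← -1.500000 + 0.15·(-0.960556) = -1.644083
t=1.050000, y=-1.644083:
  k1 = f(1.050000, -1.644083) = -1.087561
  k2 = f(1.125000, -1.725651) = -1.223055
  y ← -1.644083 + 0.15·(-1.223055) = -1.827542
t=1.200000, y=-1.827542:
  k1 = f(1.200000, -1.827542) = -1.381622
  k2 = f(1.275000, -1.931163) = -1.551207
  y ← -1.827542 + 0.15·(-1.551207) = -2.060223
y(1.35) ≈ -2.0602

-2.0602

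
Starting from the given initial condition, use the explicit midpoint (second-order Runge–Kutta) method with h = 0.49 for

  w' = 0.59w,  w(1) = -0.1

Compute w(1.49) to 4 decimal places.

Midpoint: k1 = f(t_n, w_n); k2 = f(t_n + h/2, w_n + (h/2)·k1); w_{n+1} = w_n + h·k2.
t=1.000000, w=-0.100000:
  k1 = f(1.000000, -0.100000) = -0.059000
  k2 = f(1.245000, -0.114455) = -0.067528
  w ← -0.100000 + 0.49·(-0.067528) = -0.133089
w(1.49) ≈ -0.1331

-0.1331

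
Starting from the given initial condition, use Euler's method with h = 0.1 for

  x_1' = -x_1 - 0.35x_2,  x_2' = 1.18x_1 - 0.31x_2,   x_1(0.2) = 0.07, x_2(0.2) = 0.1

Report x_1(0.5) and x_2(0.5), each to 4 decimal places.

Euler on (x_1,x_2): x_1_{n+1} = x_1_n + h·x_1', x_2_{n+1} = x_2_n + h·x_2'.
0.200000: (0.070000, 0.100000); f=(-0.105000, 0.051600) → (0.059500, 0.105160)
0.300000: (0.059500, 0.105160); f=(-0.096306, 0.037610) → (0.049869, 0.108921)
0.400000: (0.049869, 0.108921); f=(-0.087992, 0.025080) → (0.041070, 0.111429)
(x_1(0.5), x_2(0.5)) ≈ (0.0411, 0.1114)

0.0411, 0.1114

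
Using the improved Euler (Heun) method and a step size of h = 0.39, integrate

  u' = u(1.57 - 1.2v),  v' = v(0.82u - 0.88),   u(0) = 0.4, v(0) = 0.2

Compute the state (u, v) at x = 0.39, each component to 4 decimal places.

Heun on (u,v): k1 = f(x_n, state_n); k2 = f(x_n + h, state_n + h·k1); state_{n+1} = state_n + (h/2)·(k1 + k2).
0.000000: (0.400000, 0.200000)
  k1 = (0.532000, -0.110400)
  predictor → (0.607480, 0.156944)
  k2 = (0.839335, -0.059932)
  → (0.667410, 0.166785)
(u(0.39), v(0.39)) ≈ (0.6674, 0.1668)

0.6674, 0.1668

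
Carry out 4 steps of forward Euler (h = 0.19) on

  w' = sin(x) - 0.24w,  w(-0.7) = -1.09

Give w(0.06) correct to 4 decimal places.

-1.1769

Euler: w_{n+1} = w_n + h·f(x_n, w_n).
x=-0.700000, w=-1.090000: f=-0.382618 → w ← -1.090000 + 0.19·(-0.382618) = -1.162697
x=-0.510000, w=-1.162697: f=-0.209130 → w ← -1.162697 + 0.19·(-0.209130) = -1.202432
x=-0.320000, w=-1.202432: f=-0.025983 → w ← -1.202432 + 0.19·(-0.025983) = -1.207369
x=-0.130000, w=-1.207369: f=0.160134 → w ← -1.207369 + 0.19·0.160134 = -1.176943
w(0.06) ≈ -1.1769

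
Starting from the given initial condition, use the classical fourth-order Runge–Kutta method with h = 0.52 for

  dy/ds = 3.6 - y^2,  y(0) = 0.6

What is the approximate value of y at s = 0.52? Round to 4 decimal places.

RK4: k1 = f(s_n, y_n); k2 = f(s_n + h/2, y_n + (h/2)·k1); k3 = f(s_n + h/2, y_n + (h/2)·k2); k4 = f(s_n + h, y_n + h·k3); y_{n+1} = y_n + (h/6)·(k1 + 2k2 + 2k3 + k4).
s=0.000000, y=0.600000:
  k1 = f(0.000000, 0.600000) = 3.240000
  k2 = f(0.260000, 1.442400) = 1.519482
  k3 = f(0.260000, 0.995065) = 2.609845
  k4 = f(0.520000, 1.957119) = -0.230316
  y ← 0.600000 + (0.52/6)·(k1 + 2k2 + 2k3 + k4) = 1.576589
y(0.52) ≈ 1.5766

1.5766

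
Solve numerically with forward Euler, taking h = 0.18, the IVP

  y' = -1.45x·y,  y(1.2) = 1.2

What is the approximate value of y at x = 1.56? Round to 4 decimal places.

0.5273

Euler: y_{n+1} = y_n + h·f(x_n, y_n).
x=1.200000, y=1.200000: f=-2.088000 → y ← 1.200000 + 0.18·(-2.088000) = 0.824160
x=1.380000, y=0.824160: f=-1.649144 → y ← 0.824160 + 0.18·(-1.649144) = 0.527314
y(1.56) ≈ 0.5273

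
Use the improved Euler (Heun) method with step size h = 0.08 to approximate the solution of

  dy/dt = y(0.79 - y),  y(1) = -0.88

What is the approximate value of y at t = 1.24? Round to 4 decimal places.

Heun: k1 = f(t_n, y_n); k2 = f(t_n + h, y_n + h·k1); y_{n+1} = y_n + (h/2)·(k1 + k2).
t=1.000000, y=-0.880000:
  k1 = f(1.000000, -0.880000) = -1.469600
  k2 = f(1.080000, -0.997568) = -1.783221
  y ← -0.880000 + (0.08/2)·(-1.469600 + (-1.783221)) = -1.010113
t=1.080000, y=-1.010113:
  k1 = f(1.080000, -1.010113) = -1.818317
  k2 = f(1.160000, -1.155578) = -2.248268
  y ← -1.010113 + (0.08/2)·(-1.818317 + (-2.248268)) = -1.172776
t=1.160000, y=-1.172776:
  k1 = f(1.160000, -1.172776) = -2.301897
  k2 = f(1.240000, -1.356928) = -2.913227
  y ← -1.172776 + (0.08/2)·(-2.301897 + (-2.913227)) = -1.381381
y(1.24) ≈ -1.3814

-1.3814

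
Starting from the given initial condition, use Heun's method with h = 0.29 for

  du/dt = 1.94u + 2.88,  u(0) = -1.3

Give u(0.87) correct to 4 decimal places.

Heun: k1 = f(t_n, u_n); k2 = f(t_n + h, u_n + h·k1); u_{n+1} = u_n + (h/2)·(k1 + k2).
t=0.000000, u=-1.300000:
  k1 = f(0.000000, -1.300000) = 0.358000
  k2 = f(0.290000, -1.196180) = 0.559411
  u ← -1.300000 + (0.29/2)·(0.358000 + 0.559411) = -1.166975
t=0.290000, u=-1.166975:
  k1 = f(0.290000, -1.166975) = 0.616068
  k2 = f(0.580000, -0.988316) = 0.962667
  u ← -1.166975 + (0.29/2)·(0.616068 + 0.962667) = -0.938059
t=0.580000, u=-0.938059:
  k1 = f(0.580000, -0.938059) = 1.060166
  k2 = f(0.870000, -0.630611) = 1.656615
  u ← -0.938059 + (0.29/2)·(1.060166 + 1.656615) = -0.544126
u(0.87) ≈ -0.5441

-0.5441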